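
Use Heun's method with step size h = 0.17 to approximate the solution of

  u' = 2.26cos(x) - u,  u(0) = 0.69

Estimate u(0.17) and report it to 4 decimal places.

0.9314

Heun: k1 = f(x_n, u_n); k2 = f(x_n + h, u_n + h·k1); u_{n+1} = u_n + (h/2)·(k1 + k2).
x=0.000000, u=0.690000:
  k1 = f(0.000000, 0.690000) = 1.570000
  k2 = f(0.170000, 0.956900) = 1.270522
  u ← 0.690000 + (0.17/2)·(1.570000 + 1.270522) = 0.931444
u(0.17) ≈ 0.9314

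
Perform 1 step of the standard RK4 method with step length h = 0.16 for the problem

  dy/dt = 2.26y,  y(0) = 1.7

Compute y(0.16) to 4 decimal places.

RK4: k1 = f(t_n, y_n); k2 = f(t_n + h/2, y_n + (h/2)·k1); k3 = f(t_n + h/2, y_n + (h/2)·k2); k4 = f(t_n + h, y_n + h·k3); y_{n+1} = y_n + (h/6)·(k1 + 2k2 + 2k3 + k4).
t=0.000000, y=1.700000:
  k1 = f(0.000000, 1.700000) = 3.842000
  k2 = f(0.080000, 2.007360) = 4.536634
  k3 = f(0.080000, 2.062931) = 4.662223
  k4 = f(0.160000, 2.445956) = 5.527860
  y ← 1.700000 + (0.16/6)·(k1 + 2k2 + 2k3 + k4) = 2.440469
y(0.16) ≈ 2.4405

2.4405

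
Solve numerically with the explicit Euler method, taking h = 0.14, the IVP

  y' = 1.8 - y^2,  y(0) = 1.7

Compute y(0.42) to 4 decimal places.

1.4160

Euler: y_{n+1} = y_n + h·f(x_n, y_n).
x=0.000000, y=1.700000: f=-1.090000 → y ← 1.700000 + 0.14·(-1.090000) = 1.547400
x=0.140000, y=1.547400: f=-0.594447 → y ← 1.547400 + 0.14·(-0.594447) = 1.464177
x=0.280000, y=1.464177: f=-0.343816 → y ← 1.464177 + 0.14·(-0.343816) = 1.416043
y(0.42) ≈ 1.4160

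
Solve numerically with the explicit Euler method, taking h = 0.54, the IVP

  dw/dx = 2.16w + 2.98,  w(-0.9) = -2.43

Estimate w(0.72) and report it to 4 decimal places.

Euler: w_{n+1} = w_n + h·f(x_n, w_n).
x=-0.900000, w=-2.430000: f=-2.268800 → w ← -2.430000 + 0.54·(-2.268800) = -3.655152
x=-0.360000, w=-3.655152: f=-4.915128 → w ← -3.655152 + 0.54·(-4.915128) = -6.309321
x=0.180000, w=-6.309321: f=-10.648134 → w ← -6.309321 + 0.54·(-10.648134) = -12.059314
w(0.72) ≈ -12.0593

-12.0593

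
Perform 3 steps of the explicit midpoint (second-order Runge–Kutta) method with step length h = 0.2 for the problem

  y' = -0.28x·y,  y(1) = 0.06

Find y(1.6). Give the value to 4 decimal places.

Midpoint: k1 = f(x_n, y_n); k2 = f(x_n + h/2, y_n + (h/2)·k1); y_{n+1} = y_n + h·k2.
x=1.000000, y=0.060000:
  k1 = f(1.000000, 0.060000) = -0.016800
  k2 = f(1.100000, 0.058320) = -0.017963
  y ← 0.060000 + 0.2·(-0.017963) = 0.056407
x=1.200000, y=0.056407:
  k1 = f(1.200000, 0.056407) = -0.018953
  k2 = f(1.300000, 0.054512) = -0.019842
  y ← 0.056407 + 0.2·(-0.019842) = 0.052439
x=1.400000, y=0.052439:
  k1 = f(1.400000, 0.052439) = -0.020556
  k2 = f(1.500000, 0.050383) = -0.021161
  y ← 0.052439 + 0.2·(-0.021161) = 0.048207
y(1.6) ≈ 0.0482

0.0482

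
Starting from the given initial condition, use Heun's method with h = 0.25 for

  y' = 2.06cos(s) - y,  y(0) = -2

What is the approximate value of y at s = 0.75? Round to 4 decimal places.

-0.0029

Heun: k1 = f(s_n, y_n); k2 = f(s_n + h, y_n + h·k1); y_{n+1} = y_n + (h/2)·(k1 + k2).
s=0.000000, y=-2.000000:
  k1 = f(0.000000, -2.000000) = 4.060000
  k2 = f(0.250000, -0.985000) = 2.980960
  y ← -2.000000 + (0.25/2)·(4.060000 + 2.980960) = -1.119880
s=0.250000, y=-1.119880:
  k1 = f(0.250000, -1.119880) = 3.115840
  k2 = f(0.500000, -0.340920) = 2.148740
  y ← -1.119880 + (0.25/2)·(3.115840 + 2.148740) = -0.461808
s=0.500000, y=-0.461808:
  k1 = f(0.500000, -0.461808) = 2.269628
  k2 = f(0.750000, 0.105599) = 1.401680
  y ← -0.461808 + (0.25/2)·(2.269628 + 1.401680) = -0.002894
y(0.75) ≈ -0.0029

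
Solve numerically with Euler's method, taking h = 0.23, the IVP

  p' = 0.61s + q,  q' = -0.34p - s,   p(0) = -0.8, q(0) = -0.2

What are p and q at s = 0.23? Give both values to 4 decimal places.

Euler on (p,q): p_{n+1} = p_n + h·p', q_{n+1} = q_n + h·q'.
0.000000: (-0.800000, -0.200000); f=(-0.200000, 0.272000) → (-0.846000, -0.137440)
(p(0.23), q(0.23)) ≈ (-0.8460, -0.1374)

-0.8460, -0.1374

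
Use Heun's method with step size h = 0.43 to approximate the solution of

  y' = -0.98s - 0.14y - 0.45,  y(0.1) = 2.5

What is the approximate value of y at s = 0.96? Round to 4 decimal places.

Heun: k1 = f(s_n, y_n); k2 = f(s_n + h, y_n + h·k1); y_{n+1} = y_n + (h/2)·(k1 + k2).
s=0.100000, y=2.500000:
  k1 = f(0.100000, 2.500000) = -0.898000
  k2 = f(0.530000, 2.113860) = -1.265340
  y ← 2.500000 + (0.43/2)·(-0.898000 + (-1.265340)) = 2.034882
s=0.530000, y=2.034882:
  k1 = f(0.530000, 2.034882) = -1.254283
  k2 = f(0.960000, 1.495540) = -1.600176
  y ← 2.034882 + (0.43/2)·(-1.254283 + (-1.600176)) = 1.421173
y(0.96) ≈ 1.4212

1.4212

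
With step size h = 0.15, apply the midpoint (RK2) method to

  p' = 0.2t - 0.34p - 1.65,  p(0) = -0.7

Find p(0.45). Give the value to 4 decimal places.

Midpoint: k1 = f(t_n, p_n); k2 = f(t_n + h/2, p_n + (h/2)·k1); p_{n+1} = p_n + h·k2.
t=0.000000, p=-0.700000:
  k1 = f(0.000000, -0.700000) = -1.412000
  k2 = f(0.075000, -0.805900) = -1.360994
  p ← -0.700000 + 0.15·(-1.360994) = -0.904149
t=0.150000, p=-0.904149:
  k1 = f(0.150000, -0.904149) = -1.312589
  k2 = f(0.225000, -1.002593) = -1.264118
  p ← -0.904149 + 0.15·(-1.264118) = -1.093767
t=0.300000, p=-1.093767:
  k1 = f(0.300000, -1.093767) = -1.218119
  k2 = f(0.375000, -1.185126) = -1.172057
  p ← -1.093767 + 0.15·(-1.172057) = -1.269575
p(0.45) ≈ -1.2696

-1.2696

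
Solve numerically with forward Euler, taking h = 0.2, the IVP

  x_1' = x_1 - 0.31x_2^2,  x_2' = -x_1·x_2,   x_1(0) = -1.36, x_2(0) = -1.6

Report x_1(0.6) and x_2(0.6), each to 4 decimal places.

Euler on (x_1,x_2): x_1_{n+1} = x_1_n + h·x_1', x_2_{n+1} = x_2_n + h·x_2'.
0.000000: (-1.360000, -1.600000); f=(-2.153600, -2.176000) → (-1.790720, -2.035200)
0.200000: (-1.790720, -2.035200); f=(-3.074752, -3.644473) → (-2.405670, -2.764095)
0.400000: (-2.405670, -2.764095); f=(-4.774138, -6.649501) → (-3.360498, -4.093995)
(x_1(0.6), x_2(0.6)) ≈ (-3.3605, -4.0940)

-3.3605, -4.0940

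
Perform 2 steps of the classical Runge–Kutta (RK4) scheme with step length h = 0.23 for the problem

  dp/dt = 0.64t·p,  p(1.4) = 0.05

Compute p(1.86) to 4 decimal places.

0.0808

RK4: k1 = f(t_n, p_n); k2 = f(t_n + h/2, p_n + (h/2)·k1); k3 = f(t_n + h/2, p_n + (h/2)·k2); k4 = f(t_n + h, p_n + h·k3); p_{n+1} = p_n + (h/6)·(k1 + 2k2 + 2k3 + k4).
t=1.400000, p=0.050000:
  k1 = f(1.400000, 0.050000) = 0.044800
  k2 = f(1.515000, 0.055152) = 0.053475
  k3 = f(1.515000, 0.056150) = 0.054443
  k4 = f(1.630000, 0.062522) = 0.065223
  p ← 0.050000 + (0.23/6)·(k1 + 2k2 + 2k3 + k4) = 0.062491
t=1.630000, p=0.062491:
  k1 = f(1.630000, 0.062491) = 0.065191
  k2 = f(1.745000, 0.069988) = 0.078163
  k3 = f(1.745000, 0.071480) = 0.079829
  k4 = f(1.860000, 0.080852) = 0.096246
  p ← 0.062491 + (0.23/6)·(k1 + 2k2 + 2k3 + k4) = 0.080792
p(1.86) ≈ 0.0808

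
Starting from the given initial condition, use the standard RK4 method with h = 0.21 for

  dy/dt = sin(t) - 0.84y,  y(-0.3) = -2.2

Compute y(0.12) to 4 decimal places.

RK4: k1 = f(t_n, y_n); k2 = f(t_n + h/2, y_n + (h/2)·k1); k3 = f(t_n + h/2, y_n + (h/2)·k2); k4 = f(t_n + h, y_n + h·k3); y_{n+1} = y_n + (h/6)·(k1 + 2k2 + 2k3 + k4).
t=-0.300000, y=-2.200000:
  k1 = f(-0.300000, -2.200000) = 1.552480
  k2 = f(-0.195000, -2.036990) = 1.517305
  k3 = f(-0.195000, -2.040683) = 1.520407
  k4 = f(-0.090000, -1.880714) = 1.489922
  y ← -2.200000 + (0.21/6)·(k1 + 2k2 + 2k3 + k4) = -1.880876
t=-0.090000, y=-1.880876:
  k1 = f(-0.090000, -1.880876) = 1.490057
  k2 = f(0.015000, -1.724420) = 1.463512
  k3 = f(0.015000, -1.727207) = 1.465854
  k4 = f(0.120000, -1.573047) = 1.441072
  y ← -1.880876 + (0.21/6)·(k1 + 2k2 + 2k3 + k4) = -1.573231
y(0.12) ≈ -1.5732

-1.5732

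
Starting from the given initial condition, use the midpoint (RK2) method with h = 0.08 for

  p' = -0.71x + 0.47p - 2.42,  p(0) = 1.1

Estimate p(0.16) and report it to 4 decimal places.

0.7746

Midpoint: k1 = f(x_n, p_n); k2 = f(x_n + h/2, p_n + (h/2)·k1); p_{n+1} = p_n + h·k2.
x=0.000000, p=1.100000:
  k1 = f(0.000000, 1.100000) = -1.903000
  k2 = f(0.040000, 1.023880) = -1.967176
  p ← 1.100000 + 0.08·(-1.967176) = 0.942626
x=0.080000, p=0.942626:
  k1 = f(0.080000, 0.942626) = -2.033766
  k2 = f(0.120000, 0.861275) = -2.100401
  p ← 0.942626 + 0.08·(-2.100401) = 0.774594
p(0.16) ≈ 0.7746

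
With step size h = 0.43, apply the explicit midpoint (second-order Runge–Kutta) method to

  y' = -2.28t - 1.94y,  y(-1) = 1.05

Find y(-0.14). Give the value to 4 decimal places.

0.5774

Midpoint: k1 = f(t_n, y_n); k2 = f(t_n + h/2, y_n + (h/2)·k1); y_{n+1} = y_n + h·k2.
t=-1.000000, y=1.050000:
  k1 = f(-1.000000, 1.050000) = 0.243000
  k2 = f(-0.785000, 1.102245) = -0.348555
  y ← 1.050000 + 0.43·(-0.348555) = 0.900121
t=-0.570000, y=0.900121:
  k1 = f(-0.570000, 0.900121) = -0.446635
  k2 = f(-0.355000, 0.804095) = -0.750544
  y ← 0.900121 + 0.43·(-0.750544) = 0.577387
y(-0.14) ≈ 0.5774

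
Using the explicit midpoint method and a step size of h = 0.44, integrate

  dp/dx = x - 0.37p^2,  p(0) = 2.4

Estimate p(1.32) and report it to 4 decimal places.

Midpoint: k1 = f(x_n, p_n); k2 = f(x_n + h/2, p_n + (h/2)·k1); p_{n+1} = p_n + h·k2.
x=0.000000, p=2.400000:
  k1 = f(0.000000, 2.400000) = -2.131200
  k2 = f(0.220000, 1.931136) = -1.159836
  p ← 2.400000 + 0.44·(-1.159836) = 1.889672
x=0.440000, p=1.889672:
  k1 = f(0.440000, 1.889672) = -0.881219
  k2 = f(0.660000, 1.695804) = -0.404028
  p ← 1.889672 + 0.44·(-0.404028) = 1.711900
x=0.880000, p=1.711900:
  k1 = f(0.880000, 1.711900) = -0.204322
  k2 = f(1.100000, 1.666949) = 0.071874
  p ← 1.711900 + 0.44·0.071874 = 1.743524
p(1.32) ≈ 1.7435

1.7435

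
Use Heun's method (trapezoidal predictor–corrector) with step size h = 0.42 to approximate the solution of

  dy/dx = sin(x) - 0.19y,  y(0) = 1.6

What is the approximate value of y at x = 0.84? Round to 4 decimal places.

Heun: k1 = f(x_n, y_n); k2 = f(x_n + h, y_n + h·k1); y_{n+1} = y_n + (h/2)·(k1 + k2).
x=0.000000, y=1.600000:
  k1 = f(0.000000, 1.600000) = -0.304000
  k2 = f(0.420000, 1.472320) = 0.128020
  y ← 1.600000 + (0.42/2)·(-0.304000 + 0.128020) = 1.563044
x=0.420000, y=1.563044:
  k1 = f(0.420000, 1.563044) = 0.110782
  k2 = f(0.840000, 1.609573) = 0.438824
  y ← 1.563044 + (0.42/2)·(0.110782 + 0.438824) = 1.678461
y(0.84) ≈ 1.6785

1.6785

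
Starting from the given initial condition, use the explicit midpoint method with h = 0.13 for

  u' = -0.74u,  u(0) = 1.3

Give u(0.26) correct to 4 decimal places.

1.0728

Midpoint: k1 = f(t_n, u_n); k2 = f(t_n + h/2, u_n + (h/2)·k1); u_{n+1} = u_n + h·k2.
t=0.000000, u=1.300000:
  k1 = f(0.000000, 1.300000) = -0.962000
  k2 = f(0.065000, 1.237470) = -0.915728
  u ← 1.300000 + 0.13·(-0.915728) = 1.180955
t=0.130000, u=1.180955:
  k1 = f(0.130000, 1.180955) = -0.873907
  k2 = f(0.195000, 1.124151) = -0.831872
  u ← 1.180955 + 0.13·(-0.831872) = 1.072812
u(0.26) ≈ 1.0728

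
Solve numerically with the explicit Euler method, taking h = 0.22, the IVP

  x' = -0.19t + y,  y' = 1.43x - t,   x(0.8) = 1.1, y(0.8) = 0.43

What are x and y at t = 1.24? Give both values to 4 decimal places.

Euler on (x,y): x_{n+1} = x_n + h·x', y_{n+1} = y_n + h·y'.
0.800000: (1.100000, 0.430000); f=(0.278000, 0.773000) → (1.161160, 0.600060)
1.020000: (1.161160, 0.600060); f=(0.406260, 0.640459) → (1.250537, 0.740961)
(x(1.24), y(1.24)) ≈ (1.2505, 0.7410)

1.2505, 0.7410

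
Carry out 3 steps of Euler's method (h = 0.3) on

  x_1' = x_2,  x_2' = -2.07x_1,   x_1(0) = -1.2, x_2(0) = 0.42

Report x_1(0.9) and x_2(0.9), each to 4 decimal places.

Euler on (x_1,x_2): x_1_{n+1} = x_1_n + h·x_1', x_2_{n+1} = x_2_n + h·x_2'.
0.000000: (-1.200000, 0.420000); f=(0.420000, 2.484000) → (-1.074000, 1.165200)
0.300000: (-1.074000, 1.165200); f=(1.165200, 2.223180) → (-0.724440, 1.832154)
0.600000: (-0.724440, 1.832154); f=(1.832154, 1.499591) → (-0.174794, 2.282031)
(x_1(0.9), x_2(0.9)) ≈ (-0.1748, 2.2820)

-0.1748, 2.2820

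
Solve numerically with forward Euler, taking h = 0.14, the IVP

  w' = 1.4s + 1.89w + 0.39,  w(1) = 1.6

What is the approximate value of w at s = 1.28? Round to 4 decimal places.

3.1537

Euler: w_{n+1} = w_n + h·f(s_n, w_n).
s=1.000000, w=1.600000: f=4.814000 → w ← 1.600000 + 0.14·4.814000 = 2.273960
s=1.140000, w=2.273960: f=6.283784 → w ← 2.273960 + 0.14·6.283784 = 3.153690
w(1.28) ≈ 3.1537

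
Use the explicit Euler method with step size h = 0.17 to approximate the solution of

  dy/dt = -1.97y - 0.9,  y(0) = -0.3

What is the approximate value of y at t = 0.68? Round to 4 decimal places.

Euler: y_{n+1} = y_n + h·f(t_n, y_n).
t=0.000000, y=-0.300000: f=-0.309000 → y ← -0.300000 + 0.17·(-0.309000) = -0.352530
t=0.170000, y=-0.352530: f=-0.205516 → y ← -0.352530 + 0.17·(-0.205516) = -0.387468
t=0.340000, y=-0.387468: f=-0.136689 → y ← -0.387468 + 0.17·(-0.136689) = -0.410705
t=0.510000, y=-0.410705: f=-0.090912 → y ← -0.410705 + 0.17·(-0.090912) = -0.426160
y(0.68) ≈ -0.4262

-0.4262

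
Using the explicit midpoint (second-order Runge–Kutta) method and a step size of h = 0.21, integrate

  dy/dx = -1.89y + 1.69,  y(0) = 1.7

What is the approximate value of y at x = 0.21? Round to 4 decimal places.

Midpoint: k1 = f(x_n, y_n); k2 = f(x_n + h/2, y_n + (h/2)·k1); y_{n+1} = y_n + h·k2.
x=0.000000, y=1.700000:
  k1 = f(0.000000, 1.700000) = -1.523000
  k2 = f(0.105000, 1.540085) = -1.220761
  y ← 1.700000 + 0.21·(-1.220761) = 1.443640
y(0.21) ≈ 1.4436

1.4436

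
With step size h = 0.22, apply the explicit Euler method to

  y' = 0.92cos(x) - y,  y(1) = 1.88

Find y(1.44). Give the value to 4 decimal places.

1.2986

Euler: y_{n+1} = y_n + h·f(x_n, y_n).
x=1.000000, y=1.880000: f=-1.382922 → y ← 1.880000 + 0.22·(-1.382922) = 1.575757
x=1.220000, y=1.575757: f=-1.259603 → y ← 1.575757 + 0.22·(-1.259603) = 1.298645
y(1.44) ≈ 1.2986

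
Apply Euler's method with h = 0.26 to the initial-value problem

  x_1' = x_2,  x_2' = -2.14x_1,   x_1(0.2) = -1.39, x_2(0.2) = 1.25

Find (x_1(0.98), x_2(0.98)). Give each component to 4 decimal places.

Euler on (x_1,x_2): x_1_{n+1} = x_1_n + h·x_1', x_2_{n+1} = x_2_n + h·x_2'.
0.200000: (-1.390000, 1.250000); f=(1.250000, 2.974600) → (-1.065000, 2.023396)
0.460000: (-1.065000, 2.023396); f=(2.023396, 2.279100) → (-0.538917, 2.615962)
0.720000: (-0.538917, 2.615962); f=(2.615962, 1.153282) → (0.141233, 2.915815)
(x_1(0.98), x_2(0.98)) ≈ (0.1412, 2.9158)

0.1412, 2.9158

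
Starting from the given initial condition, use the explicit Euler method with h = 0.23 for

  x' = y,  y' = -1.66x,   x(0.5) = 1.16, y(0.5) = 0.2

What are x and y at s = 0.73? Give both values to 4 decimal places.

1.2060, -0.2429

Euler on (x,y): x_{n+1} = x_n + h·x', y_{n+1} = y_n + h·y'.
0.500000: (1.160000, 0.200000); f=(0.200000, -1.925600) → (1.206000, -0.242888)
(x(0.73), y(0.73)) ≈ (1.2060, -0.2429)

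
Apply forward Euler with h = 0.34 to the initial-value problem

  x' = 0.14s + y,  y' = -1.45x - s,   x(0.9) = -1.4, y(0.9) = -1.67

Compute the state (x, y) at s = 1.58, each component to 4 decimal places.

-2.3031, -0.7584

Euler on (x,y): x_{n+1} = x_n + h·x', y_{n+1} = y_n + h·y'.
0.900000: (-1.400000, -1.670000); f=(-1.544000, 1.130000) → (-1.924960, -1.285800)
1.240000: (-1.924960, -1.285800); f=(-1.112200, 1.551192) → (-2.303108, -0.758395)
(x(1.58), y(1.58)) ≈ (-2.3031, -0.7584)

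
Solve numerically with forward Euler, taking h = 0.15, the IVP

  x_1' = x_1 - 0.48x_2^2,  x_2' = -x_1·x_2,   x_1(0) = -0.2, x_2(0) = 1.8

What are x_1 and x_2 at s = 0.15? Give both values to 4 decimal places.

Euler on (x_1,x_2): x_1_{n+1} = x_1_n + h·x_1', x_2_{n+1} = x_2_n + h·x_2'.
0.000000: (-0.200000, 1.800000); f=(-1.755200, 0.360000) → (-0.463280, 1.854000)
(x_1(0.15), x_2(0.15)) ≈ (-0.4633, 1.8540)

-0.4633, 1.8540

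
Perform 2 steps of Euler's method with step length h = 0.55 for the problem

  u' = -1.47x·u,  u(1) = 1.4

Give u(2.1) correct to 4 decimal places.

-0.0679

Euler: u_{n+1} = u_n + h·f(x_n, u_n).
x=1.000000, u=1.400000: f=-2.058000 → u ← 1.400000 + 0.55·(-2.058000) = 0.268100
x=1.550000, u=0.268100: f=-0.610866 → u ← 0.268100 + 0.55·(-0.610866) = -0.067876
u(2.1) ≈ -0.0679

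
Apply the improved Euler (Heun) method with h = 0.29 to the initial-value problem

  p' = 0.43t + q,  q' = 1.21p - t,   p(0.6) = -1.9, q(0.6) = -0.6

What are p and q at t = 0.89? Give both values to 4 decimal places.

-2.1030, -1.5002

Heun on (p,q): k1 = f(t_n, state_n); k2 = f(t_n + h, state_n + h·k1); state_{n+1} = state_n + (h/2)·(k1 + k2).
0.600000: (-1.900000, -0.600000)
  k1 = (-0.342000, -2.899000)
  predictor → (-1.999180, -1.440710)
  k2 = (-1.058010, -3.309008)
  → (-2.103001, -1.500161)
(p(0.89), q(0.89)) ≈ (-2.1030, -1.5002)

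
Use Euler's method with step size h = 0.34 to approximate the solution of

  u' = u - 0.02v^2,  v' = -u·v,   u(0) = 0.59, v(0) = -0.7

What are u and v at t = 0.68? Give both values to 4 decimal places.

Euler on (u,v): u_{n+1} = u_n + h·u', v_{n+1} = v_n + h·v'.
0.000000: (0.590000, -0.700000); f=(0.580200, 0.413000) → (0.787268, -0.559580)
0.340000: (0.787268, -0.559580); f=(0.781005, 0.440539) → (1.052810, -0.409797)
(u(0.68), v(0.68)) ≈ (1.0528, -0.4098)

1.0528, -0.4098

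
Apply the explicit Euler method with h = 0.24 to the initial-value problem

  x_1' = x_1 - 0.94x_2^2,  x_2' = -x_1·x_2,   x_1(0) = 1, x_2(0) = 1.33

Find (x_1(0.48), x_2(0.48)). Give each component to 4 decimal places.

Euler on (x_1,x_2): x_1_{n+1} = x_1_n + h·x_1', x_2_{n+1} = x_2_n + h·x_2'.
0.000000: (1.000000, 1.330000); f=(-0.662766, -1.330000) → (0.840936, 1.010800)
0.240000: (0.840936, 1.010800); f=(-0.119477, -0.850018) → (0.812262, 0.806796)
(x_1(0.48), x_2(0.48)) ≈ (0.8123, 0.8068)

0.8123, 0.8068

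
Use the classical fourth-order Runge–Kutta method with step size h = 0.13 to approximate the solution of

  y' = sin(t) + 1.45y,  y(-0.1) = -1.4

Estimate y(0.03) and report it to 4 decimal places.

-1.6957

RK4: k1 = f(t_n, y_n); k2 = f(t_n + h/2, y_n + (h/2)·k1); k3 = f(t_n + h/2, y_n + (h/2)·k2); k4 = f(t_n + h, y_n + h·k3); y_{n+1} = y_n + (h/6)·(k1 + 2k2 + 2k3 + k4).
t=-0.100000, y=-1.400000:
  k1 = f(-0.100000, -1.400000) = -2.129833
  k2 = f(-0.035000, -1.538439) = -2.265730
  k3 = f(-0.035000, -1.547272) = -2.278538
  k4 = f(0.030000, -1.696210) = -2.429509
  y ← -1.400000 + (0.13/6)·(k1 + 2k2 + 2k3 + k4) = -1.695704
y(0.03) ≈ -1.6957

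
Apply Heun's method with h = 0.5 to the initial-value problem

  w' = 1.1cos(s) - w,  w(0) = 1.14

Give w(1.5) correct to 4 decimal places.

0.6883

Heun: k1 = f(s_n, w_n); k2 = f(s_n + h, w_n + h·k1); w_{n+1} = w_n + (h/2)·(k1 + k2).
s=0.000000, w=1.140000:
  k1 = f(0.000000, 1.140000) = -0.040000
  k2 = f(0.500000, 1.120000) = -0.154659
  w ← 1.140000 + (0.5/2)·(-0.040000 + (-0.154659)) = 1.091335
s=0.500000, w=1.091335:
  k1 = f(0.500000, 1.091335) = -0.125994
  k2 = f(1.000000, 1.028338) = -0.434005
  w ← 1.091335 + (0.5/2)·(-0.125994 + (-0.434005)) = 0.951335
s=1.000000, w=0.951335:
  k1 = f(1.000000, 0.951335) = -0.357003
  k2 = f(1.500000, 0.772834) = -0.695023
  w ← 0.951335 + (0.5/2)·(-0.357003 + (-0.695023)) = 0.688329
w(1.5) ≈ 0.6883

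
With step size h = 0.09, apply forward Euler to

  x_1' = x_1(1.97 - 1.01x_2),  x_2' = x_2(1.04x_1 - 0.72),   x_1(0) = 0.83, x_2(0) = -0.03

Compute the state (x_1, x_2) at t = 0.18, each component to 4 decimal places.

1.1558, -0.0312

Euler on (x_1,x_2): x_1_{n+1} = x_1_n + h·x_1', x_2_{n+1} = x_2_n + h·x_2'.
0.000000: (0.830000, -0.030000); f=(1.660249, -0.004296) → (0.979422, -0.030387)
0.090000: (0.979422, -0.030387); f=(1.959521, -0.009073) → (1.155779, -0.031203)
(x_1(0.18), x_2(0.18)) ≈ (1.1558, -0.0312)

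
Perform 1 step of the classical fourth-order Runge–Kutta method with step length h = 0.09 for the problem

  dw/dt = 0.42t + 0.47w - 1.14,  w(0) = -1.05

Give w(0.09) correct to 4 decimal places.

-1.1984

RK4: k1 = f(t_n, w_n); k2 = f(t_n + h/2, w_n + (h/2)·k1); k3 = f(t_n + h/2, w_n + (h/2)·k2); k4 = f(t_n + h, w_n + h·k3); w_{n+1} = w_n + (h/6)·(k1 + 2k2 + 2k3 + k4).
t=0.000000, w=-1.050000:
  k1 = f(0.000000, -1.050000) = -1.633500
  k2 = f(0.045000, -1.123508) = -1.649149
  k3 = f(0.045000, -1.124212) = -1.649479
  k4 = f(0.090000, -1.198453) = -1.665473
  w ← -1.050000 + (0.09/6)·(k1 + 2k2 + 2k3 + k4) = -1.198443
w(0.09) ≈ -1.1984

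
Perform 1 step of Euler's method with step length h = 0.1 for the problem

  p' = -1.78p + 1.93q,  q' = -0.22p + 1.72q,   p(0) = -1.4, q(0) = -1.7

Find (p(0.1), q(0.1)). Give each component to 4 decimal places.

-1.4789, -1.9616

Euler on (p,q): p_{n+1} = p_n + h·p', q_{n+1} = q_n + h·q'.
0.000000: (-1.400000, -1.700000); f=(-0.789000, -2.616000) → (-1.478900, -1.961600)
(p(0.1), q(0.1)) ≈ (-1.4789, -1.9616)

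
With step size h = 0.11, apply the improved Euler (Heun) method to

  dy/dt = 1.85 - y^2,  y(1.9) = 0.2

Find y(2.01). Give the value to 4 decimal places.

0.3925

Heun: k1 = f(t_n, y_n); k2 = f(t_n + h, y_n + h·k1); y_{n+1} = y_n + (h/2)·(k1 + k2).
t=1.900000, y=0.200000:
  k1 = f(1.900000, 0.200000) = 1.810000
  k2 = f(2.010000, 0.399100) = 1.690719
  y ← 0.200000 + (0.11/2)·(1.810000 + 1.690719) = 0.392540
y(2.01) ≈ 0.3925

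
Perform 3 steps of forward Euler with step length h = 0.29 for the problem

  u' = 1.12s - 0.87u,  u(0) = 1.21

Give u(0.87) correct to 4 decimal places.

Euler: u_{n+1} = u_n + h·f(s_n, u_n).
s=0.000000, u=1.210000: f=-1.052700 → u ← 1.210000 + 0.29·(-1.052700) = 0.904717
s=0.290000, u=0.904717: f=-0.462304 → u ← 0.904717 + 0.29·(-0.462304) = 0.770649
s=0.580000, u=0.770649: f=-0.020865 → u ← 0.770649 + 0.29·(-0.020865) = 0.764598
u(0.87) ≈ 0.7646

0.7646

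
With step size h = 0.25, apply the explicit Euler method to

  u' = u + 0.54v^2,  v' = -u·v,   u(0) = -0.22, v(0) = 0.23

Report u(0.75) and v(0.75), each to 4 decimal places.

-0.3995, 0.2801

Euler on (u,v): u_{n+1} = u_n + h·u', v_{n+1} = v_n + h·v'.
0.000000: (-0.220000, 0.230000); f=(-0.191434, 0.050600) → (-0.267858, 0.242650)
0.250000: (-0.267858, 0.242650); f=(-0.236064, 0.064996) → (-0.326874, 0.258899)
0.500000: (-0.326874, 0.258899); f=(-0.290679, 0.084627) → (-0.399544, 0.280056)
(u(0.75), v(0.75)) ≈ (-0.3995, 0.2801)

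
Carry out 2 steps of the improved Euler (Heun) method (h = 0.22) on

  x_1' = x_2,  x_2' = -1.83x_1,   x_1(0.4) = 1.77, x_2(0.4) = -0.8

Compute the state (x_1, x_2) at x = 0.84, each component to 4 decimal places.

1.1235, -2.0219

Heun on (x_1,x_2): k1 = f(x_n, state_n); k2 = f(x_n + h, state_n + h·k1); state_{n+1} = state_n + (h/2)·(k1 + k2).
0.400000: (1.770000, -0.800000)
  k1 = (-0.800000, -3.239100)
  predictor → (1.594000, -1.512602)
  k2 = (-1.512602, -2.917020)
  → (1.515614, -1.477173)
0.620000: (1.515614, -1.477173)
  k1 = (-1.477173, -2.773573)
  predictor → (1.190636, -2.087359)
  k2 = (-2.087359, -2.178863)
  → (1.123515, -2.021941)
(x_1(0.84), x_2(0.84)) ≈ (1.1235, -2.0219)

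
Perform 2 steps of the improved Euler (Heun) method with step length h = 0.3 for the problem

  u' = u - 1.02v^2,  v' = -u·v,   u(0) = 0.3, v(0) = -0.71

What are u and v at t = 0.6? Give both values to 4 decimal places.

0.1800, -0.6153

Heun on (u,v): k1 = f(t_n, state_n); k2 = f(t_n + h, state_n + h·k1); state_{n+1} = state_n + (h/2)·(k1 + k2).
0.000000: (0.300000, -0.710000)
  k1 = (-0.214182, 0.213000)
  predictor → (0.235745, -0.646100)
  k2 = (-0.190049, 0.152315)
  → (0.239365, -0.655203)
0.300000: (0.239365, -0.655203)
  k1 = (-0.198511, 0.156833)
  predictor → (0.179812, -0.608153)
  k2 = (-0.197435, 0.109353)
  → (0.179974, -0.615275)
(u(0.6), v(0.6)) ≈ (0.1800, -0.6153)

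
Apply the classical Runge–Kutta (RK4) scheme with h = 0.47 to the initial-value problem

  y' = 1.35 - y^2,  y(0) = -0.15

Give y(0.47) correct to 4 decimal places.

0.4571

RK4: k1 = f(t_n, y_n); k2 = f(t_n + h/2, y_n + (h/2)·k1); k3 = f(t_n + h/2, y_n + (h/2)·k2); k4 = f(t_n + h, y_n + h·k3); y_{n+1} = y_n + (h/6)·(k1 + 2k2 + 2k3 + k4).
t=0.000000, y=-0.150000:
  k1 = f(0.000000, -0.150000) = 1.327500
  k2 = f(0.235000, 0.161963) = 1.323768
  k3 = f(0.235000, 0.161086) = 1.324051
  k4 = f(0.470000, 0.472304) = 1.126929
  y ← -0.150000 + (0.47/6)·(k1 + 2k2 + 2k3 + k4) = 0.457089
y(0.47) ≈ 0.4571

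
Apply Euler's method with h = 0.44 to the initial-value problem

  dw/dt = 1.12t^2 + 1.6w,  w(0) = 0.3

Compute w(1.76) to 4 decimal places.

4.3153

Euler: w_{n+1} = w_n + h·f(t_n, w_n).
t=0.000000, w=0.300000: f=0.480000 → w ← 0.300000 + 0.44·0.480000 = 0.511200
t=0.440000, w=0.511200: f=1.034752 → w ← 0.511200 + 0.44·1.034752 = 0.966491
t=0.880000, w=0.966491: f=2.413713 → w ← 0.966491 + 0.44·2.413713 = 2.028525
t=1.320000, w=2.028525: f=5.197128 → w ← 2.028525 + 0.44·5.197128 = 4.315261
w(1.76) ≈ 4.3153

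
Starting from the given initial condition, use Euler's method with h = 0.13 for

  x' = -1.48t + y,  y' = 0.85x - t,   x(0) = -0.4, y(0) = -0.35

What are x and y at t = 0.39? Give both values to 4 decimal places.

-0.6316, -0.5518

Euler on (x,y): x_{n+1} = x_n + h·x', y_{n+1} = y_n + h·y'.
0.000000: (-0.400000, -0.350000); f=(-0.350000, -0.340000) → (-0.445500, -0.394200)
0.130000: (-0.445500, -0.394200); f=(-0.586600, -0.508675) → (-0.521758, -0.460328)
0.260000: (-0.521758, -0.460328); f=(-0.845128, -0.703494) → (-0.631625, -0.551782)
(x(0.39), y(0.39)) ≈ (-0.6316, -0.5518)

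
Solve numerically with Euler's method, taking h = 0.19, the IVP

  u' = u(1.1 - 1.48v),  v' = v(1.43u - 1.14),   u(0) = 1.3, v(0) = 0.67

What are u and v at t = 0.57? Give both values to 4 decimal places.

Euler on (u,v): u_{n+1} = u_n + h·u', v_{n+1} = v_n + h·v'.
0.000000: (1.300000, 0.670000); f=(0.140920, 0.481730) → (1.326775, 0.761529)
0.190000: (1.326775, 0.761529); f=(-0.035906, 0.576697) → (1.319953, 0.871101)
0.380000: (1.319953, 0.871101); f=(-0.249774, 0.651176) → (1.272496, 0.994825)
(u(0.57), v(0.57)) ≈ (1.2725, 0.9948)

1.2725, 0.9948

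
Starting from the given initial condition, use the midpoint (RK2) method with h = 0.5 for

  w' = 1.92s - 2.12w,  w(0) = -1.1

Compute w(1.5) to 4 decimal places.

Midpoint: k1 = f(s_n, w_n); k2 = f(s_n + h/2, w_n + (h/2)·k1); w_{n+1} = w_n + h·k2.
s=0.000000, w=-1.100000:
  k1 = f(0.000000, -1.100000) = 2.332000
  k2 = f(0.250000, -0.517000) = 1.576040
  w ← -1.100000 + 0.5·1.576040 = -0.311980
s=0.500000, w=-0.311980:
  k1 = f(0.500000, -0.311980) = 1.621398
  k2 = f(0.750000, 0.093369) = 1.242057
  w ← -0.311980 + 0.5·1.242057 = 0.309048
s=1.000000, w=0.309048:
  k1 = f(1.000000, 0.309048) = 1.264817
  k2 = f(1.250000, 0.625253) = 1.074464
  w ← 0.309048 + 0.5·1.074464 = 0.846281
w(1.5) ≈ 0.8463

0.8463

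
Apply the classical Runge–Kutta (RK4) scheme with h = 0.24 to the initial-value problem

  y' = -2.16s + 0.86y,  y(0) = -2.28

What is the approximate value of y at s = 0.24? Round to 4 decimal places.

RK4: k1 = f(s_n, y_n); k2 = f(s_n + h/2, y_n + (h/2)·k1); k3 = f(s_n + h/2, y_n + (h/2)·k2); k4 = f(s_n + h, y_n + h·k3); y_{n+1} = y_n + (h/6)·(k1 + 2k2 + 2k3 + k4).
s=0.000000, y=-2.280000:
  k1 = f(0.000000, -2.280000) = -1.960800
  k2 = f(0.120000, -2.515296) = -2.422355
  k3 = f(0.120000, -2.570683) = -2.469987
  k4 = f(0.240000, -2.872797) = -2.989005
  y ← -2.280000 + (0.24/6)·(k1 + 2k2 + 2k3 + k4) = -2.869380
y(0.24) ≈ -2.8694

-2.8694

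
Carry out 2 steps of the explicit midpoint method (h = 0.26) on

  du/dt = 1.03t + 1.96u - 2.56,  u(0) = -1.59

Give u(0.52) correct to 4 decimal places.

-6.2988

Midpoint: k1 = f(t_n, u_n); k2 = f(t_n + h/2, u_n + (h/2)·k1); u_{n+1} = u_n + h·k2.
t=0.000000, u=-1.590000:
  k1 = f(0.000000, -1.590000) = -5.676400
  k2 = f(0.130000, -2.327932) = -6.988847
  u ← -1.590000 + 0.26·(-6.988847) = -3.407100
t=0.260000, u=-3.407100:
  k1 = f(0.260000, -3.407100) = -8.970116
  k2 = f(0.390000, -4.573215) = -11.121802
  u ← -3.407100 + 0.26·(-11.121802) = -6.298769
u(0.52) ≈ -6.2988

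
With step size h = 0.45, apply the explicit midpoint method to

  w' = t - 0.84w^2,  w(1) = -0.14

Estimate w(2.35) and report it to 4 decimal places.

1.3662

Midpoint: k1 = f(t_n, w_n); k2 = f(t_n + h/2, w_n + (h/2)·k1); w_{n+1} = w_n + h·k2.
t=1.000000, w=-0.140000:
  k1 = f(1.000000, -0.140000) = 0.983536
  k2 = f(1.225000, 0.081296) = 1.219448
  w ← -0.140000 + 0.45·1.219448 = 0.408752
t=1.450000, w=0.408752:
  k1 = f(1.450000, 0.408752) = 1.309654
  k2 = f(1.675000, 0.703424) = 1.259363
  w ← 0.408752 + 0.45·1.259363 = 0.975465
t=1.900000, w=0.975465:
  k1 = f(1.900000, 0.975465) = 1.100713
  k2 = f(2.125000, 1.223126) = 0.868329
  w ← 0.975465 + 0.45·0.868329 = 1.366214
w(2.35) ≈ 1.3662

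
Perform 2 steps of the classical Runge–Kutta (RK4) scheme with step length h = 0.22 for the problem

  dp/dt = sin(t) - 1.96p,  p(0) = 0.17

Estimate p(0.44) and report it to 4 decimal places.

0.1446

RK4: k1 = f(t_n, p_n); k2 = f(t_n + h/2, p_n + (h/2)·k1); k3 = f(t_n + h/2, p_n + (h/2)·k2); k4 = f(t_n + h, p_n + h·k3); p_{n+1} = p_n + (h/6)·(k1 + 2k2 + 2k3 + k4).
t=0.000000, p=0.170000:
  k1 = f(0.000000, 0.170000) = -0.333200
  k2 = f(0.110000, 0.133348) = -0.151584
  k3 = f(0.110000, 0.153326) = -0.190740
  k4 = f(0.220000, 0.128037) = -0.032723
  p ← 0.170000 + (0.22/6)·(k1 + 2k2 + 2k3 + k4) = 0.131479
t=0.220000, p=0.131479:
  k1 = f(0.220000, 0.131479) = -0.039469
  k2 = f(0.330000, 0.127137) = 0.074854
  k3 = f(0.330000, 0.139713) = 0.050206
  k4 = f(0.440000, 0.142524) = 0.146592
  p ← 0.131479 + (0.22/6)·(k1 + 2k2 + 2k3 + k4) = 0.144578
p(0.44) ≈ 0.1446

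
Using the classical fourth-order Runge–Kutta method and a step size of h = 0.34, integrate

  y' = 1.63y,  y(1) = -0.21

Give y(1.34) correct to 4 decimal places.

-0.3654

RK4: k1 = f(x_n, y_n); k2 = f(x_n + h/2, y_n + (h/2)·k1); k3 = f(x_n + h/2, y_n + (h/2)·k2); k4 = f(x_n + h, y_n + h·k3); y_{n+1} = y_n + (h/6)·(k1 + 2k2 + 2k3 + k4).
x=1.000000, y=-0.210000:
  k1 = f(1.000000, -0.210000) = -0.342300
  k2 = f(1.170000, -0.268191) = -0.437151
  k3 = f(1.170000, -0.284316) = -0.463435
  k4 = f(1.340000, -0.367568) = -0.599135
  y ← -0.210000 + (0.34/6)·(k1 + 2k2 + 2k3 + k4) = -0.365414
y(1.34) ≈ -0.3654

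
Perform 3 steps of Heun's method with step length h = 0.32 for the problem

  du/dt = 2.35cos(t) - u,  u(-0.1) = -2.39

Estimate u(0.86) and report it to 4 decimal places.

Heun: k1 = f(t_n, u_n); k2 = f(t_n + h, u_n + h·k1); u_{n+1} = u_n + (h/2)·(k1 + k2).
t=-0.100000, u=-2.390000:
  k1 = f(-0.100000, -2.390000) = 4.728260
  k2 = f(0.220000, -0.876957) = 3.170316
  u ← -2.390000 + (0.32/2)·(4.728260 + 3.170316) = -1.126228
t=0.220000, u=-1.126228:
  k1 = f(0.220000, -1.126228) = 3.419587
  k2 = f(0.540000, -0.031960) = 2.047575
  u ← -1.126228 + (0.32/2)·(3.419587 + 2.047575) = -0.251482
t=0.540000, u=-0.251482:
  k1 = f(0.540000, -0.251482) = 2.267097
  k2 = f(0.860000, 0.473989) = 1.059239
  u ← -0.251482 + (0.32/2)·(2.267097 + 1.059239) = 0.280732
u(0.86) ≈ 0.2807

0.2807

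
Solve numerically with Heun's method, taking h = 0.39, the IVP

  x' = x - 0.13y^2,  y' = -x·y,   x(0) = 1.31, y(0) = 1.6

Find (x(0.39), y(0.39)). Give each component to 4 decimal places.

Heun on (x,y): k1 = f(s_n, state_n); k2 = f(s_n + h, state_n + h·k1); state_{n+1} = state_n + (h/2)·(k1 + k2).
0.000000: (1.310000, 1.600000)
  k1 = (0.977200, -2.096000)
  predictor → (1.691108, 0.782560)
  k2 = (1.611496, -1.323393)
  → (1.814796, 0.933218)
(x(0.39), y(0.39)) ≈ (1.8148, 0.9332)

1.8148, 0.9332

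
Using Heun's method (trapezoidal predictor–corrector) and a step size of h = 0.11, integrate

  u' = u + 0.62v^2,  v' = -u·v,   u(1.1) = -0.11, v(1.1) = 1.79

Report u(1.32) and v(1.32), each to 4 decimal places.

Heun on (u,v): k1 = f(s_n, state_n); k2 = f(s_n + h, state_n + h·k1); state_{n+1} = state_n + (h/2)·(k1 + k2).
1.100000: (-0.110000, 1.790000)
  k1 = (1.876542, 0.196900)
  predictor → (0.096420, 1.811659)
  k2 = (2.131327, -0.174679)
  → (0.110433, 1.791222)
1.210000: (0.110433, 1.791222)
  k1 = (2.099688, -0.197810)
  predictor → (0.341399, 1.769463)
  k2 = (2.282618, -0.604092)
  → (0.351460, 1.747118)
(u(1.32), v(1.32)) ≈ (0.3515, 1.7471)

0.3515, 1.7471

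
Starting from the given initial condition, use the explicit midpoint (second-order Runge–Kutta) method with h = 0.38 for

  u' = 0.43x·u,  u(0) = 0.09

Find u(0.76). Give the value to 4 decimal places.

Midpoint: k1 = f(x_n, u_n); k2 = f(x_n + h/2, u_n + (h/2)·k1); u_{n+1} = u_n + h·k2.
x=0.000000, u=0.090000:
  k1 = f(0.000000, 0.090000) = 0.000000
  k2 = f(0.190000, 0.090000) = 0.007353
  u ← 0.090000 + 0.38·0.007353 = 0.092794
x=0.380000, u=0.092794:
  k1 = f(0.380000, 0.092794) = 0.015163
  k2 = f(0.570000, 0.095675) = 0.023450
  u ← 0.092794 + 0.38·0.023450 = 0.101705
u(0.76) ≈ 0.1017

0.1017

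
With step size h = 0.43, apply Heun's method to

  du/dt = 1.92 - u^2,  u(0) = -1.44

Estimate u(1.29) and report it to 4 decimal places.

Heun: k1 = f(t_n, u_n); k2 = f(t_n + h, u_n + h·k1); u_{n+1} = u_n + (h/2)·(k1 + k2).
t=0.000000, u=-1.440000:
  k1 = f(0.000000, -1.440000) = -0.153600
  k2 = f(0.430000, -1.506048) = -0.348181
  u ← -1.440000 + (0.43/2)·(-0.153600 + (-0.348181)) = -1.547883
t=0.430000, u=-1.547883:
  k1 = f(0.430000, -1.547883) = -0.475941
  k2 = f(0.860000, -1.752538) = -1.151388
  u ← -1.547883 + (0.43/2)·(-0.475941 + (-1.151388)) = -1.897759
t=0.860000, u=-1.897759:
  k1 = f(0.860000, -1.897759) = -1.681488
  k2 = f(1.290000, -2.620798) = -4.948584
  u ← -1.897759 + (0.43/2)·(-1.681488 + (-4.948584)) = -3.323224
u(1.29) ≈ -3.3232

-3.3232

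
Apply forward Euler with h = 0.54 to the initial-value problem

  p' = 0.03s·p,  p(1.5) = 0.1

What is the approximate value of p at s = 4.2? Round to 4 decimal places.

Euler: p_{n+1} = p_n + h·f(s_n, p_n).
s=1.500000, p=0.100000: f=0.004500 → p ← 0.100000 + 0.54·0.004500 = 0.102430
s=2.040000, p=0.102430: f=0.006269 → p ← 0.102430 + 0.54·0.006269 = 0.105815
s=2.580000, p=0.105815: f=0.008190 → p ← 0.105815 + 0.54·0.008190 = 0.110238
s=3.120000, p=0.110238: f=0.010318 → p ← 0.110238 + 0.54·0.010318 = 0.115810
s=3.660000, p=0.115810: f=0.012716 → p ← 0.115810 + 0.54·0.012716 = 0.122676
p(4.2) ≈ 0.1227

0.1227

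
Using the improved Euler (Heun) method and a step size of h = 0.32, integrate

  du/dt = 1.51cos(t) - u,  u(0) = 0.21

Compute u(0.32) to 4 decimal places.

0.5472

Heun: k1 = f(t_n, u_n); k2 = f(t_n + h, u_n + h·k1); u_{n+1} = u_n + (h/2)·(k1 + k2).
t=0.000000, u=0.210000:
  k1 = f(0.000000, 0.210000) = 1.300000
  k2 = f(0.320000, 0.626000) = 0.807345
  u ← 0.210000 + (0.32/2)·(1.300000 + 0.807345) = 0.547175
u(0.32) ≈ 0.5472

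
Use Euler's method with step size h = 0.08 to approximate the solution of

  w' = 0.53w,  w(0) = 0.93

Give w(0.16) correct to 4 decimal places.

1.0105

Euler: w_{n+1} = w_n + h·f(t_n, w_n).
t=0.000000, w=0.930000: f=0.492900 → w ← 0.930000 + 0.08·0.492900 = 0.969432
t=0.080000, w=0.969432: f=0.513799 → w ← 0.969432 + 0.08·0.513799 = 1.010536
w(0.16) ≈ 1.0105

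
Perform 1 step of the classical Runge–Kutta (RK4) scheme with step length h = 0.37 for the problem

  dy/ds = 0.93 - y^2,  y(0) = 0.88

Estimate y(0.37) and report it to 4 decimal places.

0.9220

RK4: k1 = f(s_n, y_n); k2 = f(s_n + h/2, y_n + (h/2)·k1); k3 = f(s_n + h/2, y_n + (h/2)·k2); k4 = f(s_n + h, y_n + h·k3); y_{n+1} = y_n + (h/6)·(k1 + 2k2 + 2k3 + k4).
s=0.000000, y=0.880000:
  k1 = f(0.000000, 0.880000) = 0.155600
  k2 = f(0.185000, 0.908786) = 0.104108
  k3 = f(0.185000, 0.899260) = 0.121331
  k4 = f(0.370000, 0.924893) = 0.074574
  y ← 0.880000 + (0.37/6)·(k1 + 2k2 + 2k3 + k4) = 0.921998
y(0.37) ≈ 0.9220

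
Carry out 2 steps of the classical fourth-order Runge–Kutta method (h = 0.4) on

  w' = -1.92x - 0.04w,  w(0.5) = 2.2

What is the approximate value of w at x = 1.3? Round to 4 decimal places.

0.7670

RK4: k1 = f(x_n, w_n); k2 = f(x_n + h/2, w_n + (h/2)·k1); k3 = f(x_n + h/2, w_n + (h/2)·k2); k4 = f(x_n + h, w_n + h·k3); w_{n+1} = w_n + (h/6)·(k1 + 2k2 + 2k3 + k4).
x=0.500000, w=2.200000:
  k1 = f(0.500000, 2.200000) = -1.048000
  k2 = f(0.700000, 1.990400) = -1.423616
  k3 = f(0.700000, 1.915277) = -1.420611
  k4 = f(0.900000, 1.631756) = -1.793270
  w ← 2.200000 + (0.4/6)·(k1 + 2k2 + 2k3 + k4) = 1.631352
x=0.900000, w=1.631352:
  k1 = f(0.900000, 1.631352) = -1.793254
  k2 = f(1.100000, 1.272701) = -2.162908
  k3 = f(1.100000, 1.198770) = -2.159951
  k4 = f(1.300000, 0.767371) = -2.526695
  w ← 1.631352 + (0.4/6)·(k1 + 2k2 + 2k3 + k4) = 0.766974
w(1.3) ≈ 0.7670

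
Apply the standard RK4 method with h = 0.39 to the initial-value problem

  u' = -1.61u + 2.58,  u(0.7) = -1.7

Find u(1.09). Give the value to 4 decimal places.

RK4: k1 = f(x_n, u_n); k2 = f(x_n + h/2, u_n + (h/2)·k1); k3 = f(x_n + h/2, u_n + (h/2)·k2); k4 = f(x_n + h, u_n + h·k3); u_{n+1} = u_n + (h/6)·(k1 + 2k2 + 2k3 + k4).
x=0.700000, u=-1.700000:
  k1 = f(0.700000, -1.700000) = 5.317000
  k2 = f(0.895000, -0.663185) = 3.647728
  k3 = f(0.895000, -0.988693) = 4.171796
  k4 = f(1.090000, -0.073000) = 2.697529
  u ← -1.700000 + (0.39/6)·(k1 + 2k2 + 2k3 + k4) = -0.162518
u(1.09) ≈ -0.1625

-0.1625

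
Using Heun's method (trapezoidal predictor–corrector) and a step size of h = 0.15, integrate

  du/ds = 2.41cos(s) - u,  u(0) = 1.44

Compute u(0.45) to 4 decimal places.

1.7555

Heun: k1 = f(s_n, u_n); k2 = f(s_n + h, u_n + h·k1); u_{n+1} = u_n + (h/2)·(k1 + k2).
s=0.000000, u=1.440000:
  k1 = f(0.000000, 1.440000) = 0.970000
  k2 = f(0.150000, 1.585500) = 0.797438
  u ← 1.440000 + (0.15/2)·(0.970000 + 0.797438) = 1.572558
s=0.150000, u=1.572558:
  k1 = f(0.150000, 1.572558) = 0.810380
  k2 = f(0.300000, 1.694115) = 0.608246
  u ← 1.572558 + (0.15/2)·(0.810380 + 0.608246) = 1.678955
s=0.300000, u=1.678955:
  k1 = f(0.300000, 1.678955) = 0.623406
  k2 = f(0.450000, 1.772466) = 0.397612
  u ← 1.678955 + (0.15/2)·(0.623406 + 0.397612) = 1.755531
u(0.45) ≈ 1.7555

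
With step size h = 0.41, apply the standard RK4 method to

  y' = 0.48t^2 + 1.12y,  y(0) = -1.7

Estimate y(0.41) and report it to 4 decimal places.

RK4: k1 = f(t_n, y_n); k2 = f(t_n + h/2, y_n + (h/2)·k1); k3 = f(t_n + h/2, y_n + (h/2)·k2); k4 = f(t_n + h, y_n + h·k3); y_{n+1} = y_n + (h/6)·(k1 + 2k2 + 2k3 + k4).
t=0.000000, y=-1.700000:
  k1 = f(0.000000, -1.700000) = -1.904000
  k2 = f(0.205000, -2.090320) = -2.320986
  k3 = f(0.205000, -2.175802) = -2.416726
  k4 = f(0.410000, -2.690858) = -2.933073
  y ← -1.700000 + (0.41/6)·(k1 + 2k2 + 2k3 + k4) = -2.678021
y(0.41) ≈ -2.6780

-2.6780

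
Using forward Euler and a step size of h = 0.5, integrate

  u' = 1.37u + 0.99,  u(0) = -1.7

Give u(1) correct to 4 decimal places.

Euler: u_{n+1} = u_n + h·f(t_n, u_n).
t=0.000000, u=-1.700000: f=-1.339000 → u ← -1.700000 + 0.5·(-1.339000) = -2.369500
t=0.500000, u=-2.369500: f=-2.256215 → u ← -2.369500 + 0.5·(-2.256215) = -3.497607
u(1) ≈ -3.4976

-3.4976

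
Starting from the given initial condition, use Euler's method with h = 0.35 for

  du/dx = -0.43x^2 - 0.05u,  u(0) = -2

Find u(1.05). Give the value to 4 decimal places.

-1.9887

Euler: u_{n+1} = u_n + h·f(x_n, u_n).
x=0.000000, u=-2.000000: f=0.100000 → u ← -2.000000 + 0.35·0.100000 = -1.965000
x=0.350000, u=-1.965000: f=0.045575 → u ← -1.965000 + 0.35·0.045575 = -1.949049
x=0.700000, u=-1.949049: f=-0.113248 → u ← -1.949049 + 0.35·(-0.113248) = -1.988685
u(1.05) ≈ -1.9887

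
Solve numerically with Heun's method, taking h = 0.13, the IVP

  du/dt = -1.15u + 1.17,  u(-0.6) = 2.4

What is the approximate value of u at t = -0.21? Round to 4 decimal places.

Heun: k1 = f(t_n, u_n); k2 = f(t_n + h, u_n + h·k1); u_{n+1} = u_n + (h/2)·(k1 + k2).
t=-0.600000, u=2.400000:
  k1 = f(-0.600000, 2.400000) = -1.590000
  k2 = f(-0.470000, 2.193300) = -1.352295
  u ← 2.400000 + (0.13/2)·(-1.590000 + (-1.352295)) = 2.208751
t=-0.470000, u=2.208751:
  k1 = f(-0.470000, 2.208751) = -1.370063
  k2 = f(-0.340000, 2.030643) = -1.165239
  u ← 2.208751 + (0.13/2)·(-1.370063 + (-1.165239)) = 2.043956
t=-0.340000, u=2.043956:
  k1 = f(-0.340000, 2.043956) = -1.180550
  k2 = f(-0.210000, 1.890485) = -1.004057
  u ← 2.043956 + (0.13/2)·(-1.180550 + (-1.004057)) = 1.901957
u(-0.21) ≈ 1.9020

1.9020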